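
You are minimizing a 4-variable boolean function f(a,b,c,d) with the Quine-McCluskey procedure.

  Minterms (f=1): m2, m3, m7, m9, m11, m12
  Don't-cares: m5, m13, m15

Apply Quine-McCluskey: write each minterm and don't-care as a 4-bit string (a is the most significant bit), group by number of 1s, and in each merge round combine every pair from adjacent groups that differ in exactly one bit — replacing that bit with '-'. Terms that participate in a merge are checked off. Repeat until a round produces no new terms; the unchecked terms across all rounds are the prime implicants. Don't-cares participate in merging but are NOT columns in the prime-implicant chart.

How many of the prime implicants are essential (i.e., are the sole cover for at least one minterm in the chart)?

3

Round 0: 0010✓ 0011✓ 0101✓ 0111✓ 1001✓ 1011✓ 1100✓ 1101✓ 1111✓
Round 1: -011✓ -101✓ -111✓ 0-11✓ 001- 01-1✓ 1-01✓ 1-11✓ 10-1✓ 11-1✓ 110-
Round 2: --11 -1-1 1--1
PIs = {--11, -1-1, 001-, 1--1, 110-}
Coverage chart:
  m2: 001- ←essential
  m3: --11,001-
  m7: --11,-1-1
  m9: 1--1 ←essential
  m11: --11,1--1
  m12: 110- ←essential
Essential: 001-, 1--1, 110-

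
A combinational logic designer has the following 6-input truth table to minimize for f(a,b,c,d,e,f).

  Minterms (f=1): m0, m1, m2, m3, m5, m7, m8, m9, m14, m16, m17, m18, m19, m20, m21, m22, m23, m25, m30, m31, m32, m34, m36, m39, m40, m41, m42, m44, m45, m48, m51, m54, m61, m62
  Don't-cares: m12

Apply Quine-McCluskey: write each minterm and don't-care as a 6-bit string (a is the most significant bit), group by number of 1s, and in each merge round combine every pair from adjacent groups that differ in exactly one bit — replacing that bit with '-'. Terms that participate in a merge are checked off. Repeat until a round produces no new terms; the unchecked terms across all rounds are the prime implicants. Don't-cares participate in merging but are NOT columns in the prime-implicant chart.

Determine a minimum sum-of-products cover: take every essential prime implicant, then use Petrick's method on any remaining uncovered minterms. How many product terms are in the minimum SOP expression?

14

size-2^0 implicants → 000000(✓)  000001(✓)  000010(✓)  000011(✓)  000101(✓)  000111(✓)  001000(✓)  001001(✓)  001100(✓)  001110(✓)  010000(✓)  010001(✓)  010010(✓)  010011(✓)  010100(✓)  010101(✓)  010110(✓)  010111(✓)  011001(✓)  011110(✓)  011111(✓)  100000(✓)  100010(✓)  100100(✓)  100111(✓)  101000(✓)  101001(✓)  101010(✓)  101100(✓)  101101(✓)  110000(✓)  110011(✓)  110110(✓)  111101(✓)  111110(✓)
size-2^1 implicants → -00000(✓)  -00010(✓)  -00111  -01000(✓)  -01001(✓)  -01100(✓)  -10000(✓)  -10011  -10110(✓)  -11110(✓)  0-0000(✓)  0-0001(✓)  0-0010(✓)  0-0011(✓)  0-0101(✓)  0-0111(✓)  0-1001(✓)  0-1110  00-000(✓)  00-001(✓)  000-01(✓)  000-11(✓)  0000-0(✓)  0000-1(✓)  00000-(✓)  00001-(✓)  0001-1(✓)  001-00(✓)  00100-(✓)  0011-0  01-001(✓)  01-110(✓)  01-111(✓)  010-00(✓)  010-01(✓)  010-10(✓)  010-11(✓)  0100-0(✓)  0100-1(✓)  01000-(✓)  01001-(✓)  0101-0(✓)  0101-1(✓)  01010-(✓)  01011-(✓)  01111-(✓)  1-0000(✓)  1-1101  10-000(✓)  10-010(✓)  10-100(✓)  100-00(✓)  1000-0(✓)  101-00(✓)  101-01(✓)  1010-0(✓)  10100-(✓)  10110-(✓)  11-110(✓)
size-2^2 implicants → --0000  -0-000  -000-0  -01-00  -0100-  -1-110  0--001  0-0-01(✓)  0-0-11(✓)  0-00-0(✓)  0-00-1(✓)  0-000-(✓)  0-001-(✓)  0-01-1(✓)  00-00-  000--1(✓)  0000--(✓)  01-11-  010--0(✓)  010--1(✓)  010-0-(✓)  010-1-(✓)  0100--(✓)  0101--(✓)  10--00  10-0-0  101-0-
size-2^3 implicants → 0-0--1  0-00--  010---
Unchecked terms (primes): --0000, -0-000, -000-0, -00111, -01-00, -0100-, -1-110, -10011, 0--001, 0-0--1, 0-00--, 0-1110, 00-00-, 0011-0, 01-11-, 010---, 1-1101, 10--00, 10-0-0, 101-0-
Minterm coverage:
  m0 ⊆ --0000,-0-000,-000-0,0-00--,00-00-
  m1 ⊆ 0--001,0-0--1,0-00--,00-00-
  m2 ⊆ -000-0,0-00--
  m3 ⊆ 0-0--1,0-00--
  m5 ⊆ 0-0--1 [E]
  m7 ⊆ -00111,0-0--1
  m8 ⊆ -0-000,-01-00,-0100-,00-00-
  m9 ⊆ -0100-,0--001,00-00-
  m14 ⊆ 0-1110,0011-0
  m16 ⊆ --0000,0-00--,010---
  m17 ⊆ 0--001,0-0--1,0-00--,010---
  m18 ⊆ 0-00--,010---
  m19 ⊆ -10011,0-0--1,0-00--,010---
  m20 ⊆ 010--- [E]
  m21 ⊆ 0-0--1,010---
  m22 ⊆ -1-110,01-11-,010---
  m23 ⊆ 0-0--1,01-11-,010---
  m25 ⊆ 0--001 [E]
  m30 ⊆ -1-110,0-1110,01-11-
  m31 ⊆ 01-11- [E]
  m32 ⊆ --0000,-0-000,-000-0,10--00,10-0-0
  m34 ⊆ -000-0,10-0-0
  m36 ⊆ 10--00 [E]
  m39 ⊆ -00111 [E]
  m40 ⊆ -0-000,-01-00,-0100-,10--00,10-0-0,101-0-
  m41 ⊆ -0100-,101-0-
  m42 ⊆ 10-0-0 [E]
  m44 ⊆ -01-00,10--00,101-0-
  m45 ⊆ 1-1101,101-0-
  m48 ⊆ --0000 [E]
  m51 ⊆ -10011 [E]
  m54 ⊆ -1-110 [E]
  m61 ⊆ 1-1101 [E]
  m62 ⊆ -1-110 [E]
E = {--0000, -00111, -1-110, -10011, 0--001, 0-0--1, 01-11-, 010---, 1-1101, 10--00, 10-0-0}
Petrick residual → -000-0, -0100-, 0-1110
Cover = c'd'e'f' + b'c'd'f' + b'c'def + b'cd'e' + bdef' + bc'd'ef + a'd'e'f + a'c'f + a'cdef' + a'bde + a'bc' + acde'f + ab'e'f' + ab'd'f'  |cover|=14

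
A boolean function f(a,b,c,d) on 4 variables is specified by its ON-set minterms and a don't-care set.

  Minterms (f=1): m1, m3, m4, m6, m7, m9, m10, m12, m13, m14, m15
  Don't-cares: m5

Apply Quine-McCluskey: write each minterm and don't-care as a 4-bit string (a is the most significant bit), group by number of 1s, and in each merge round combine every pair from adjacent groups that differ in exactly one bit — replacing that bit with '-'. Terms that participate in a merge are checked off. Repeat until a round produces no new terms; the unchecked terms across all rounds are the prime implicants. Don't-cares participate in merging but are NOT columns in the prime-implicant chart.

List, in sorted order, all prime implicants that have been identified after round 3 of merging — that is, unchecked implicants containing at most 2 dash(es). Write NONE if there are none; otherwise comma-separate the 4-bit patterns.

--01, 0--1, 1-10

Round 0: 0001✓ 0011✓ 0100✓ 0101✓ 0110✓ 0111✓ 1001✓ 1010✓ 1100✓ 1101✓ 1110✓ 1111✓
Round 1: -001✓ -100✓ -101✓ -110✓ -111✓ 0-01✓ 0-11✓ 00-1✓ 01-0✓ 01-1✓ 010-✓ 011-✓ 1-01✓ 1-10 11-0✓ 11-1✓ 110-✓ 111-✓
Round 2: --01 -1-0✓ -1-1✓ -10-✓ -11-✓ 0--1 01--✓ 11--✓
Round 3: -1--
PIs = {--01, -1--, 0--1, 1-10}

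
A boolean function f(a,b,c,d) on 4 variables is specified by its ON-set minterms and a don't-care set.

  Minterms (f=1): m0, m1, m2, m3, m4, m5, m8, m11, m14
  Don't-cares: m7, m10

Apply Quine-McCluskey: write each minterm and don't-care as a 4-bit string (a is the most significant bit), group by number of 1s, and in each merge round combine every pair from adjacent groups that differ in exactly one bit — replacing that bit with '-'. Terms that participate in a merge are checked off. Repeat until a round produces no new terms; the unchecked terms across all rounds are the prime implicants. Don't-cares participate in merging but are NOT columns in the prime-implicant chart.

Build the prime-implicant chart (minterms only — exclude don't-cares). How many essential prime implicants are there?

Round 0: 0000✓ 0001✓ 0010✓ 0011✓ 0100✓ 0101✓ 0111✓ 1000✓ 1010✓ 1011✓ 1110✓
Round 1: -000✓ -010✓ -011✓ 0-00✓ 0-01✓ 0-11✓ 00-0✓ 00-1✓ 000-✓ 001-✓ 01-1✓ 010-✓ 1-10 10-0✓ 101-✓
Round 2: -0-0 -01- 0--1 0-0- 00--
PIs = {-0-0, -01-, 0--1, 0-0-, 00--, 1-10}
Coverage chart:
  m0: -0-0,0-0-,00--
  m1: 0--1,0-0-,00--
  m2: -0-0,-01-,00--
  m3: -01-,0--1,00--
  m4: 0-0- ←essential
  m5: 0--1,0-0-
  m8: -0-0 ←essential
  m11: -01- ←essential
  m14: 1-10 ←essential
Essential: -0-0, -01-, 0-0-, 1-10

4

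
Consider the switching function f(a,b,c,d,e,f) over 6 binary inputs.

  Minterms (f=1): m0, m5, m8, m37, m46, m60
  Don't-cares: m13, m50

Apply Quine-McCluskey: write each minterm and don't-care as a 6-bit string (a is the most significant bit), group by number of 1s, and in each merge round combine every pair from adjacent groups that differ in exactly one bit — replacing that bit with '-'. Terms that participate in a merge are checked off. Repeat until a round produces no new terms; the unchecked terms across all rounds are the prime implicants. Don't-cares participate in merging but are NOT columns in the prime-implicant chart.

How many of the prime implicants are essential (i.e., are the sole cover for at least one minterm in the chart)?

4

size-2^0 implicants → 000000(✓)  000101(✓)  001000(✓)  001101(✓)  100101(✓)  101110  110010  111100
size-2^1 implicants → -00101  00-000  00-101
Unchecked terms (primes): -00101, 00-000, 00-101, 101110, 110010, 111100
Minterm coverage:
  m0 ⊆ 00-000 [E]
  m5 ⊆ -00101,00-101
  m8 ⊆ 00-000 [E]
  m37 ⊆ -00101 [E]
  m46 ⊆ 101110 [E]
  m60 ⊆ 111100 [E]
E = {-00101, 00-000, 101110, 111100}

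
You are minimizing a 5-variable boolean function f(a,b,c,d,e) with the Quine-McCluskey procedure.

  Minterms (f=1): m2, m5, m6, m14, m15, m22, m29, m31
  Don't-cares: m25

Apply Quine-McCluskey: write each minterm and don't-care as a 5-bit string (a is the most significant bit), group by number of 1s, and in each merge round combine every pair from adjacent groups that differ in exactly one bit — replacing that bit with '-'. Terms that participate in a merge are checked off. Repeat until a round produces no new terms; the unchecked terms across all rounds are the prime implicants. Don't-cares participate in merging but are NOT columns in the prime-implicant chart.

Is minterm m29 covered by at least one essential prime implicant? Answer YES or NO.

size-2^0 implicants → 00010(✓)  00101  00110(✓)  01110(✓)  01111(✓)  10110(✓)  11001(✓)  11101(✓)  11111(✓)
size-2^1 implicants → -0110  -1111  0-110  00-10  0111-  11-01  111-1
Unchecked terms (primes): -0110, -1111, 0-110, 00-10, 00101, 0111-, 11-01, 111-1
Minterm coverage:
  m2 ⊆ 00-10 [E]
  m5 ⊆ 00101 [E]
  m6 ⊆ -0110,0-110,00-10
  m14 ⊆ 0-110,0111-
  m15 ⊆ -1111,0111-
  m22 ⊆ -0110 [E]
  m29 ⊆ 11-01,111-1
  m31 ⊆ -1111,111-1
E = {-0110, 00-10, 00101}

NO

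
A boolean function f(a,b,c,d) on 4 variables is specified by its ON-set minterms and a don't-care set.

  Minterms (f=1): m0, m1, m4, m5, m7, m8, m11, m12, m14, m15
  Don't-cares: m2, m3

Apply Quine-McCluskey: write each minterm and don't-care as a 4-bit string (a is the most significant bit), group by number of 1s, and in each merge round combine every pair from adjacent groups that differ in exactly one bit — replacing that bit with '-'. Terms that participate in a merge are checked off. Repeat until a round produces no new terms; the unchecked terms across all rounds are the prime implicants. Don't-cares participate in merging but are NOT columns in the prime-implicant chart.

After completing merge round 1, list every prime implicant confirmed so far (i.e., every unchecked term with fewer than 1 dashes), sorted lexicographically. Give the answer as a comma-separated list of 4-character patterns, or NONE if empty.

NONE

size-2^0 implicants → 0000(✓)  0001(✓)  0010(✓)  0011(✓)  0100(✓)  0101(✓)  0111(✓)  1000(✓)  1011(✓)  1100(✓)  1110(✓)  1111(✓)
size-2^1 implicants → -000(✓)  -011(✓)  -100(✓)  -111(✓)  0-00(✓)  0-01(✓)  0-11(✓)  00-0(✓)  00-1(✓)  000-(✓)  001-(✓)  01-1(✓)  010-(✓)  1-00(✓)  1-11(✓)  11-0  111-
size-2^2 implicants → --00  --11  0--1  0-0-  00--
Unchecked terms (primes): --00, --11, 0--1, 0-0-, 00--, 11-0, 111-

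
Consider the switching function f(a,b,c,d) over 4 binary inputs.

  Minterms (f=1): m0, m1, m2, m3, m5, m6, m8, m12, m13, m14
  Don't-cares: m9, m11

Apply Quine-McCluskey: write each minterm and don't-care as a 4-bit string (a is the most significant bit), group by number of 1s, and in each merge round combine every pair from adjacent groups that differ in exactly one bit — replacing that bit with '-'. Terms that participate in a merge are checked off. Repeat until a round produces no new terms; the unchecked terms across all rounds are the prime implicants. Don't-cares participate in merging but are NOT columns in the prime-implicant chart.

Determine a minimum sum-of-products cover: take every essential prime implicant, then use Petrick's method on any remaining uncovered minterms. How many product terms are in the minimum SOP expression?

4

size-2^0 implicants → 0000(✓)  0001(✓)  0010(✓)  0011(✓)  0101(✓)  0110(✓)  1000(✓)  1001(✓)  1011(✓)  1100(✓)  1101(✓)  1110(✓)
size-2^1 implicants → -000(✓)  -001(✓)  -011(✓)  -101(✓)  -110  0-01(✓)  0-10  00-0(✓)  00-1(✓)  000-(✓)  001-(✓)  1-00(✓)  1-01(✓)  10-1(✓)  100-(✓)  11-0  110-(✓)
size-2^2 implicants → --01  -0-1  -00-  00--  1-0-
Unchecked terms (primes): --01, -0-1, -00-, -110, 0-10, 00--, 1-0-, 11-0
Minterm coverage:
  m0 ⊆ -00-,00--
  m1 ⊆ --01,-0-1,-00-,00--
  m2 ⊆ 0-10,00--
  m3 ⊆ -0-1,00--
  m5 ⊆ --01 [E]
  m6 ⊆ -110,0-10
  m8 ⊆ -00-,1-0-
  m12 ⊆ 1-0-,11-0
  m13 ⊆ --01,1-0-
  m14 ⊆ -110,11-0
E = {--01}
Petrick residual → -110, 00--, 1-0-
Cover = c'd + bcd' + a'b' + ac'  |cover|=4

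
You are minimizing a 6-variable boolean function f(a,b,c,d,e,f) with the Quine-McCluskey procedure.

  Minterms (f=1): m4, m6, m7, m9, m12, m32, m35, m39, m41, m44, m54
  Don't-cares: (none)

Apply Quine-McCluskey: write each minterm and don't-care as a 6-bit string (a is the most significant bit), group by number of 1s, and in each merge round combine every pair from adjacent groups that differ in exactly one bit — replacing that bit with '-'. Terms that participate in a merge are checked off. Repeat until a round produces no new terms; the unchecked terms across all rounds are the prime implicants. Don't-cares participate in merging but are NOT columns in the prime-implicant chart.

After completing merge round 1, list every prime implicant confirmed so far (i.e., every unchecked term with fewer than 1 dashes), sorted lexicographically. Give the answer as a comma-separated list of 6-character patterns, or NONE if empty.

100000, 110110

[col 0] 000100*, 000110*, 000111*, 001001*, 001100*, 100000, 100011*, 100111*, 101001*, 101100*, 110110
[col 1] -00111, -01001, -01100, 00-100, 0001-0, 00011-, 100-11
Prime implicants: -00111, -01001, -01100, 00-100, 0001-0, 00011-, 100-11, 100000, 110110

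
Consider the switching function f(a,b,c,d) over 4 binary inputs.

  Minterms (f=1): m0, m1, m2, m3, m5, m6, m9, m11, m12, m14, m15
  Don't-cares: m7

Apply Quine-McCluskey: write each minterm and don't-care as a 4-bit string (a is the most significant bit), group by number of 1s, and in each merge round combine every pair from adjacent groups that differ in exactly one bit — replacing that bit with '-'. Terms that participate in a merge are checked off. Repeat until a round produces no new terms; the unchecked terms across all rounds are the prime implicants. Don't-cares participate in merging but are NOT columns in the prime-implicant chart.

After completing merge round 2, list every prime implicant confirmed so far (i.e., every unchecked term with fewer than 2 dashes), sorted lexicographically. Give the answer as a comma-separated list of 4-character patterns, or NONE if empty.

11-0

size-2^0 implicants → 0000(✓)  0001(✓)  0010(✓)  0011(✓)  0101(✓)  0110(✓)  0111(✓)  1001(✓)  1011(✓)  1100(✓)  1110(✓)  1111(✓)
size-2^1 implicants → -001(✓)  -011(✓)  -110(✓)  -111(✓)  0-01(✓)  0-10(✓)  0-11(✓)  00-0(✓)  00-1(✓)  000-(✓)  001-(✓)  01-1(✓)  011-(✓)  1-11(✓)  10-1(✓)  11-0  111-(✓)
size-2^2 implicants → --11  -0-1  -11-  0--1  0-1-  00--
Unchecked terms (primes): --11, -0-1, -11-, 0--1, 0-1-, 00--, 11-0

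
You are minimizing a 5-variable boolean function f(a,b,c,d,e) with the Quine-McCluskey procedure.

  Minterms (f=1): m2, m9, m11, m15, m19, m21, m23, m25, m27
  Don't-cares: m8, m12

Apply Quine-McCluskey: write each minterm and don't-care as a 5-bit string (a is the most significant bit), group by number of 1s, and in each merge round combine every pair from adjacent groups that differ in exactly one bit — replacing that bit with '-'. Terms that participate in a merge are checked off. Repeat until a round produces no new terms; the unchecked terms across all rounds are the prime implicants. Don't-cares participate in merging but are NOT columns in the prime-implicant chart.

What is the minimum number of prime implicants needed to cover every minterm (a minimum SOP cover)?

5

Round 0: 00010 01000✓ 01001✓ 01011✓ 01100✓ 01111✓ 10011✓ 10101✓ 10111✓ 11001✓ 11011✓
Round 1: -1001✓ -1011✓ 01-00 01-11 010-1✓ 0100- 1-011 10-11 101-1 110-1✓
Round 2: -10-1
PIs = {-10-1, 00010, 01-00, 01-11, 0100-, 1-011, 10-11, 101-1}
Coverage chart:
  m2: 00010 ←essential
  m9: -10-1,0100-
  m11: -10-1,01-11
  m15: 01-11 ←essential
  m19: 1-011,10-11
  m21: 101-1 ←essential
  m23: 10-11,101-1
  m25: -10-1 ←essential
  m27: -10-1,1-011
Essential: -10-1, 00010, 01-11, 101-1
Petrick residual → 1-011
Min cover (5 terms): bc'e + a'b'c'de' + a'bde + ac'de + ab'ce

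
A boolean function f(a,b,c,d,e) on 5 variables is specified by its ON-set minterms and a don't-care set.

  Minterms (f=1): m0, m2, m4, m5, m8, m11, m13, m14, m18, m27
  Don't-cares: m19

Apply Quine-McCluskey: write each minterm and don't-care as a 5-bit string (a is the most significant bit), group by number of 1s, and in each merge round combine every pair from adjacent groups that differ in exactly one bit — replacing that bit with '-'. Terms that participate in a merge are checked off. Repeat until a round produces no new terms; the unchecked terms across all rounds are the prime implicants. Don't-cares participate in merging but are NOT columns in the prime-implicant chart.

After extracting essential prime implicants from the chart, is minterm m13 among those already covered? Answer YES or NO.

YES

[col 0] 00000*, 00010*, 00100*, 00101*, 01000*, 01011*, 01101*, 01110, 10010*, 10011*, 11011*
[col 1] -0010, -1011, 0-000, 0-101, 00-00, 000-0, 0010-, 1-011, 1001-
Prime implicants: -0010, -1011, 0-000, 0-101, 00-00, 000-0, 0010-, 01110, 1-011, 1001-
PI chart (minterm → PIs covering it):
  0 | 0-000,00-00,000-0
  2 | -0010,000-0
  4 | 00-00,0010-
  5 | 0-101,0010-
  8 | 0-000  (sole → essential)
  11 | -1011  (sole → essential)
  13 | 0-101  (sole → essential)
  14 | 01110  (sole → essential)
  18 | -0010,1001-
  27 | -1011,1-011
Essential prime implicants: -1011, 0-000, 0-101, 01110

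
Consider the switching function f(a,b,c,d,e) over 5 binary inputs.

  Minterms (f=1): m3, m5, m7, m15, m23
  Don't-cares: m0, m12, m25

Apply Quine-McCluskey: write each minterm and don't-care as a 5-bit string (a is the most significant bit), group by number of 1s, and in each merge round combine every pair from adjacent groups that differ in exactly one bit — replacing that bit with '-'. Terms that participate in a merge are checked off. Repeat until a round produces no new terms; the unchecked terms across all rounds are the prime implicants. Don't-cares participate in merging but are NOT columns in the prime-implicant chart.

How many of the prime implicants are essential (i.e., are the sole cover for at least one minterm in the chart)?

Round 0: 00000 00011✓ 00101✓ 00111✓ 01100 01111✓ 10111✓ 11001
Round 1: -0111 0-111 00-11 001-1
PIs = {-0111, 0-111, 00-11, 00000, 001-1, 01100, 11001}
Coverage chart:
  m3: 00-11 ←essential
  m5: 001-1 ←essential
  m7: -0111,0-111,00-11,001-1
  m15: 0-111 ←essential
  m23: -0111 ←essential
Essential: -0111, 0-111, 00-11, 001-1

4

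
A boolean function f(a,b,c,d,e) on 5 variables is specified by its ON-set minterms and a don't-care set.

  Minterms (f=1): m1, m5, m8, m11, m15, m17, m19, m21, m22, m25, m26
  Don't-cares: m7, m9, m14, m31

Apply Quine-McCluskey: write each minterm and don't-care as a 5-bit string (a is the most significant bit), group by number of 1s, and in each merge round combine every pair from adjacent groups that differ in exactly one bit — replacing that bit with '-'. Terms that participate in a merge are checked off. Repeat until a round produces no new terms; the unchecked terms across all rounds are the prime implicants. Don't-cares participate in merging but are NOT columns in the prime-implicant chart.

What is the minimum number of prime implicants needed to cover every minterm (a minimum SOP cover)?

Round 0: 00001✓ 00101✓ 00111✓ 01000✓ 01001✓ 01011✓ 01110✓ 01111✓ 10001✓ 10011✓ 10101✓ 10110 11001✓ 11010 11111✓
Round 1: -0001✓ -0101✓ -1001✓ -1111 0-001✓ 0-111 00-01✓ 001-1 01-11 010-1 0100- 0111- 1-001✓ 10-01✓ 100-1
Round 2: --001 -0-01
PIs = {--001, -0-01, -1111, 0-111, 001-1, 01-11, 010-1, 0100-, 0111-, 100-1, 10110, 11010}
Coverage chart:
  m1: --001,-0-01
  m5: -0-01,001-1
  m8: 0100- ←essential
  m11: 01-11,010-1
  m15: -1111,0-111,01-11,0111-
  m17: --001,-0-01,100-1
  m19: 100-1 ←essential
  m21: -0-01 ←essential
  m22: 10110 ←essential
  m25: --001 ←essential
  m26: 11010 ←essential
Essential: --001, -0-01, 0100-, 100-1, 10110, 11010
Petrick residual → 01-11
Min cover (7 terms): c'd'e + b'd'e + a'bde + a'bc'd' + ab'c'e + ab'cde' + abc'de'

7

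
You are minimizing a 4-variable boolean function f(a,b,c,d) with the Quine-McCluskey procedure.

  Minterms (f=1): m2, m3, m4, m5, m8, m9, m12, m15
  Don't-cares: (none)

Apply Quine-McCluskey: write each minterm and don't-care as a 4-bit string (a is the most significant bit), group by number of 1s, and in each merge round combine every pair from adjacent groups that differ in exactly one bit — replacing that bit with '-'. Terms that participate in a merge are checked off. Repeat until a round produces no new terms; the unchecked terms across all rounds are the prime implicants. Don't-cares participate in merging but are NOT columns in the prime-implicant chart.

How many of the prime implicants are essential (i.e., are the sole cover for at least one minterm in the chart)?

4

size-2^0 implicants → 0010(✓)  0011(✓)  0100(✓)  0101(✓)  1000(✓)  1001(✓)  1100(✓)  1111
size-2^1 implicants → -100  001-  010-  1-00  100-
Unchecked terms (primes): -100, 001-, 010-, 1-00, 100-, 1111
Minterm coverage:
  m2 ⊆ 001- [E]
  m3 ⊆ 001- [E]
  m4 ⊆ -100,010-
  m5 ⊆ 010- [E]
  m8 ⊆ 1-00,100-
  m9 ⊆ 100- [E]
  m12 ⊆ -100,1-00
  m15 ⊆ 1111 [E]
E = {001-, 010-, 100-, 1111}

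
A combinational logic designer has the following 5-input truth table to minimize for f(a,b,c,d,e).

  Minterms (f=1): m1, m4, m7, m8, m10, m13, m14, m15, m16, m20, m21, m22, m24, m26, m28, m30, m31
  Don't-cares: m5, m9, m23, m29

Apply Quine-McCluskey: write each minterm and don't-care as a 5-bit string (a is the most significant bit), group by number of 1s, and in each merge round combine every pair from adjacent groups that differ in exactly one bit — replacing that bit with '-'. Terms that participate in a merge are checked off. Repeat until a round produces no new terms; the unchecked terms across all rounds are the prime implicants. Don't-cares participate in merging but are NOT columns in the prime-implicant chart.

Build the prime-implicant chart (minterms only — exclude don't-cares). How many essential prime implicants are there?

size-2^0 implicants → 00001(✓)  00100(✓)  00101(✓)  00111(✓)  01000(✓)  01001(✓)  01010(✓)  01101(✓)  01110(✓)  01111(✓)  10000(✓)  10100(✓)  10101(✓)  10110(✓)  10111(✓)  11000(✓)  11010(✓)  11100(✓)  11101(✓)  11110(✓)  11111(✓)
size-2^1 implicants → -0100(✓)  -0101(✓)  -0111(✓)  -1000(✓)  -1010(✓)  -1101(✓)  -1110(✓)  -1111(✓)  0-001(✓)  0-101(✓)  0-111(✓)  00-01(✓)  001-1(✓)  0010-(✓)  01-01(✓)  01-10(✓)  010-0(✓)  0100-  011-1(✓)  0111-(✓)  1-000(✓)  1-100(✓)  1-101(✓)  1-110(✓)  1-111(✓)  10-00(✓)  101-0(✓)  101-1(✓)  1010-(✓)  1011-(✓)  11-00(✓)  11-10(✓)  110-0(✓)  111-0(✓)  111-1(✓)  1110-(✓)  1111-(✓)
size-2^2 implicants → --101(✓)  --111(✓)  -01-1(✓)  -010-  -1-10  -10-0  -11-1(✓)  -111-  0--01  0-1-1(✓)  1--00  1-1-0(✓)  1-1-1(✓)  1-10-(✓)  1-11-(✓)  101--(✓)  11--0  111--(✓)
size-2^3 implicants → --1-1  1-1--
Unchecked terms (primes): --1-1, -010-, -1-10, -10-0, -111-, 0--01, 0100-, 1--00, 1-1--, 11--0
Minterm coverage:
  m1 ⊆ 0--01 [E]
  m4 ⊆ -010- [E]
  m7 ⊆ --1-1 [E]
  m8 ⊆ -10-0,0100-
  m10 ⊆ -1-10,-10-0
  m13 ⊆ --1-1,0--01
  m14 ⊆ -1-10,-111-
  m15 ⊆ --1-1,-111-
  m16 ⊆ 1--00 [E]
  m20 ⊆ -010-,1--00,1-1--
  m21 ⊆ --1-1,-010-,1-1--
  m22 ⊆ 1-1-- [E]
  m24 ⊆ -10-0,1--00,11--0
  m26 ⊆ -1-10,-10-0,11--0
  m28 ⊆ 1--00,1-1--,11--0
  m30 ⊆ -1-10,-111-,1-1--,11--0
  m31 ⊆ --1-1,-111-,1-1--
E = {--1-1, -010-, 0--01, 1--00, 1-1--}

5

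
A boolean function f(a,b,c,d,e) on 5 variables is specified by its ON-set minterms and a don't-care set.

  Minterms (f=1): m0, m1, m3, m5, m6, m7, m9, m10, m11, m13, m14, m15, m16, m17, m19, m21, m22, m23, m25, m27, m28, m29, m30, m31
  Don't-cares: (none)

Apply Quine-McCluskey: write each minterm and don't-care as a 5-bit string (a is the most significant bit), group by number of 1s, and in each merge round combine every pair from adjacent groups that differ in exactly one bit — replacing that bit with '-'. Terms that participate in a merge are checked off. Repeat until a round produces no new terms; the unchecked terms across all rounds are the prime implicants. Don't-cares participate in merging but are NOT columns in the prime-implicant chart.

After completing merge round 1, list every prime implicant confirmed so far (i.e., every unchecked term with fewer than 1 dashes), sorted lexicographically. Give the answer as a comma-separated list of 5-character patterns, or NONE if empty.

Round 0: 00000✓ 00001✓ 00011✓ 00101✓ 00110✓ 00111✓ 01001✓ 01010✓ 01011✓ 01101✓ 01110✓ 01111✓ 10000✓ 10001✓ 10011✓ 10101✓ 10110✓ 10111✓ 11001✓ 11011✓ 11100✓ 11101✓ 11110✓ 11111✓
Round 1: -0000✓ -0001✓ -0011✓ -0101✓ -0110✓ -0111✓ -1001✓ -1011✓ -1101✓ -1110✓ -1111✓ 0-001✓ 0-011✓ 0-101✓ 0-110✓ 0-111✓ 00-01✓ 00-11✓ 000-1✓ 0000-✓ 001-1✓ 0011-✓ 01-01✓ 01-10✓ 01-11✓ 010-1✓ 0101-✓ 011-1✓ 0111-✓ 1-001✓ 1-011✓ 1-101✓ 1-110✓ 1-111✓ 10-01✓ 10-11✓ 100-1✓ 1000-✓ 101-1✓ 1011-✓ 11-01✓ 11-11✓ 110-1✓ 111-0✓ 111-1✓ 1110-✓ 1111-✓
Round 2: --001✓ --011✓ --101✓ --110✓ --111✓ -0-01✓ -0-11✓ -00-1✓ -000- -01-1✓ -011-✓ -1-01✓ -1-11✓ -10-1✓ -11-1✓ -111-✓ 0--01✓ 0--11✓ 0-0-1✓ 0-1-1✓ 0-11-✓ 00--1✓ 01--1✓ 01-1- 1--01✓ 1--11✓ 1-0-1✓ 1-1-1✓ 1-11-✓ 10--1✓ 11--1✓ 111--
Round 3: ---01✓ ---11✓ --0-1✓ --1-1✓ --11- -0--1✓ -1--1✓ 0---1✓ 1---1✓
Round 4: ----1
PIs = {----1, --11-, -000-, 01-1-, 111--}

NONE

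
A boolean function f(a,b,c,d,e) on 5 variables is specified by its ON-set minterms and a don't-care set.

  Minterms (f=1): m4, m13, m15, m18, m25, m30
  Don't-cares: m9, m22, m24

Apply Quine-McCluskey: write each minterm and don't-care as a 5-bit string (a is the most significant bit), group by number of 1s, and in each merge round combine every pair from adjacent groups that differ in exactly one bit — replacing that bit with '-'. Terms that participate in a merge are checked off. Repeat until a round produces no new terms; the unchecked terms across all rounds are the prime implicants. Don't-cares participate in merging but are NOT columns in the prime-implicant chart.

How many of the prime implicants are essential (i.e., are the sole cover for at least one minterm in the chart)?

4

Round 0: 00100 01001✓ 01101✓ 01111✓ 10010✓ 10110✓ 11000✓ 11001✓ 11110✓
Round 1: -1001 01-01 011-1 1-110 10-10 1100-
PIs = {-1001, 00100, 01-01, 011-1, 1-110, 10-10, 1100-}
Coverage chart:
  m4: 00100 ←essential
  m13: 01-01,011-1
  m15: 011-1 ←essential
  m18: 10-10 ←essential
  m25: -1001,1100-
  m30: 1-110 ←essential
Essential: 00100, 011-1, 1-110, 10-10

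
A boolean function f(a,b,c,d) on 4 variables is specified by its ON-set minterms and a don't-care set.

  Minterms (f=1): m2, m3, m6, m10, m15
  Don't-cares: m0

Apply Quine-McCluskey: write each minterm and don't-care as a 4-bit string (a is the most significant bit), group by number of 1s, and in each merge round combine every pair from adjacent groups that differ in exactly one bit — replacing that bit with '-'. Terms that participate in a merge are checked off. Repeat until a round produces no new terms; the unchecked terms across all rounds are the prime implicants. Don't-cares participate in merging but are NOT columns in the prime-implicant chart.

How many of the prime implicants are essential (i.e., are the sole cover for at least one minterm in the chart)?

4

[col 0] 0000*, 0010*, 0011*, 0110*, 1010*, 1111
[col 1] -010, 0-10, 00-0, 001-
Prime implicants: -010, 0-10, 00-0, 001-, 1111
PI chart (minterm → PIs covering it):
  2 | -010,0-10,00-0,001-
  3 | 001-  (sole → essential)
  6 | 0-10  (sole → essential)
  10 | -010  (sole → essential)
  15 | 1111  (sole → essential)
Essential prime implicants: -010, 0-10, 001-, 1111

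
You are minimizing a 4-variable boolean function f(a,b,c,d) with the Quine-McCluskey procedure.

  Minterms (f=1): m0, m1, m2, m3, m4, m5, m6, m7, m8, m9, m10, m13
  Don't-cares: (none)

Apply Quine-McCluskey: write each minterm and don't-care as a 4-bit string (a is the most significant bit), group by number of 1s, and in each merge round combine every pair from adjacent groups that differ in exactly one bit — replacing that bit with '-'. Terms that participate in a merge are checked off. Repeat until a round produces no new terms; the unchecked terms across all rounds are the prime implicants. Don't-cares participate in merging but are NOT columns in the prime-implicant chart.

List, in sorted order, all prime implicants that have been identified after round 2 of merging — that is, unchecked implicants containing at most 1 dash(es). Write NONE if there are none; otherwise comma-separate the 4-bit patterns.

NONE

size-2^0 implicants → 0000(✓)  0001(✓)  0010(✓)  0011(✓)  0100(✓)  0101(✓)  0110(✓)  0111(✓)  1000(✓)  1001(✓)  1010(✓)  1101(✓)
size-2^1 implicants → -000(✓)  -001(✓)  -010(✓)  -101(✓)  0-00(✓)  0-01(✓)  0-10(✓)  0-11(✓)  00-0(✓)  00-1(✓)  000-(✓)  001-(✓)  01-0(✓)  01-1(✓)  010-(✓)  011-(✓)  1-01(✓)  10-0(✓)  100-(✓)
size-2^2 implicants → --01  -0-0  -00-  0--0(✓)  0--1(✓)  0-0-(✓)  0-1-(✓)  00--(✓)  01--(✓)
size-2^3 implicants → 0---
Unchecked terms (primes): --01, -0-0, -00-, 0---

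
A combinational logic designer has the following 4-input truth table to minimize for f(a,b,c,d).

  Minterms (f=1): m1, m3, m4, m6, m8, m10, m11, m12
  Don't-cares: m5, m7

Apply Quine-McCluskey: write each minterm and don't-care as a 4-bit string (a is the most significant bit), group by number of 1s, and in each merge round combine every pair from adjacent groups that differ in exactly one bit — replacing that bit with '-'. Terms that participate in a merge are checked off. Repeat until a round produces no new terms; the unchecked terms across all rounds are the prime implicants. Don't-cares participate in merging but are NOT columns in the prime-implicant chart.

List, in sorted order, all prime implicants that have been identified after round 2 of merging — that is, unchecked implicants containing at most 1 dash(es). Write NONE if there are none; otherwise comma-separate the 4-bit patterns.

Round 0: 0001✓ 0011✓ 0100✓ 0101✓ 0110✓ 0111✓ 1000✓ 1010✓ 1011✓ 1100✓
Round 1: -011 -100 0-01✓ 0-11✓ 00-1✓ 01-0✓ 01-1✓ 010-✓ 011-✓ 1-00 10-0 101-
Round 2: 0--1 01--
PIs = {-011, -100, 0--1, 01--, 1-00, 10-0, 101-}

-011, -100, 1-00, 10-0, 101-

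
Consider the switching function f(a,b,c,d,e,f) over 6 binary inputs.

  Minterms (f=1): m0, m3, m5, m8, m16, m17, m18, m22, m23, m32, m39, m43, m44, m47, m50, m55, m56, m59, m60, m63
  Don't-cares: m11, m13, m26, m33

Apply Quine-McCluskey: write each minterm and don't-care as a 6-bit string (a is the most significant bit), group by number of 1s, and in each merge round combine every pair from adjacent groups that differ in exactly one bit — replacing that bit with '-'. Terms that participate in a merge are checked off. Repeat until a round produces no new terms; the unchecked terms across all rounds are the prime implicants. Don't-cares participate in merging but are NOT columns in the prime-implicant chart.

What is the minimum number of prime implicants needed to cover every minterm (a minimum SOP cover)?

Round 0: 000000✓ 000011✓ 000101✓ 001000✓ 001011✓ 001101✓ 010000✓ 010001✓ 010010✓ 010110✓ 010111✓ 011010✓ 100000✓ 100001✓ 100111✓ 101011✓ 101100✓ 101111✓ 110010✓ 110111✓ 111000✓ 111011✓ 111100✓ 111111✓
Round 1: -00000 -01011 -10010 -10111 0-0000 00-000 00-011 00-101 01-010 010-10 0100-0 01000- 01011- 1-0111✓ 1-1011✓ 1-1100 1-1111✓ 10-111✓ 10000- 101-11✓ 11-111✓ 111-00 111-11✓
Round 2: 1--111 1-1-11
PIs = {-00000, -01011, -10010, -10111, 0-0000, 00-000, 00-011, 00-101, 01-010, 010-10, 0100-0, 01000-, 01011-, 1--111, 1-1-11, 1-1100, 10000-, 111-00}
Coverage chart:
  m0: -00000,0-0000,00-000
  m3: 00-011 ←essential
  m5: 00-101 ←essential
  m8: 00-000 ←essential
  m16: 0-0000,0100-0,01000-
  m17: 01000- ←essential
  m18: -10010,01-010,010-10,0100-0
  m22: 010-10,01011-
  m23: -10111,01011-
  m32: -00000,10000-
  m39: 1--111 ←essential
  m43: -01011,1-1-11
  m44: 1-1100 ←essential
  m47: 1--111,1-1-11
  m50: -10010 ←essential
  m55: -10111,1--111
  m56: 111-00 ←essential
  m59: 1-1-11 ←essential
  m60: 1-1100,111-00
  m63: 1--111,1-1-11
Essential: -10010, 00-000, 00-011, 00-101, 01000-, 1--111, 1-1-11, 1-1100, 111-00
Petrick residual → -00000, 01011-
Min cover (11 terms): b'c'd'e'f' + bc'd'ef' + a'b'd'e'f' + a'b'd'ef + a'b'de'f + a'bc'd'e' + a'bc'de + adef + acef + acde'f' + abce'f'

11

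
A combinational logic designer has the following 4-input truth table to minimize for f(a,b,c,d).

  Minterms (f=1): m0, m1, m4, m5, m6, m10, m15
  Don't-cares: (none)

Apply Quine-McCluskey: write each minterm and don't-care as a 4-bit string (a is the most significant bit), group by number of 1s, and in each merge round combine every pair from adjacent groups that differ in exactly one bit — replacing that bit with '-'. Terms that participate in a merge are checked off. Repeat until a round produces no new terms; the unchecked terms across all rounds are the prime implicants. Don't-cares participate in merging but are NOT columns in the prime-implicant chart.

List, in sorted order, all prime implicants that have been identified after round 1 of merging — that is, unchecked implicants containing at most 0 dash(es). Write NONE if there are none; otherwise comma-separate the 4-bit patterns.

[col 0] 0000*, 0001*, 0100*, 0101*, 0110*, 1010, 1111
[col 1] 0-00*, 0-01*, 000-*, 01-0, 010-*
[col 2] 0-0-
Prime implicants: 0-0-, 01-0, 1010, 1111

1010, 1111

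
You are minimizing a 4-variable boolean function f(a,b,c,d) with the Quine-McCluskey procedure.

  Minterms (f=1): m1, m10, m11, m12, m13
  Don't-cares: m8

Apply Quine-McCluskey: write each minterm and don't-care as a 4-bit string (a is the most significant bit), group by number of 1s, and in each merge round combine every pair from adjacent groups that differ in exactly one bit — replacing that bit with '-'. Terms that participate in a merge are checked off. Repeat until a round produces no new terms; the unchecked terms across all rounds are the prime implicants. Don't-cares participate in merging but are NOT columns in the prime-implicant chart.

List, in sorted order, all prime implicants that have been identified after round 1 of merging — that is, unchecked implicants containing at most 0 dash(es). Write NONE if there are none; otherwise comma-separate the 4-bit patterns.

0001

[col 0] 0001, 1000*, 1010*, 1011*, 1100*, 1101*
[col 1] 1-00, 10-0, 101-, 110-
Prime implicants: 0001, 1-00, 10-0, 101-, 110-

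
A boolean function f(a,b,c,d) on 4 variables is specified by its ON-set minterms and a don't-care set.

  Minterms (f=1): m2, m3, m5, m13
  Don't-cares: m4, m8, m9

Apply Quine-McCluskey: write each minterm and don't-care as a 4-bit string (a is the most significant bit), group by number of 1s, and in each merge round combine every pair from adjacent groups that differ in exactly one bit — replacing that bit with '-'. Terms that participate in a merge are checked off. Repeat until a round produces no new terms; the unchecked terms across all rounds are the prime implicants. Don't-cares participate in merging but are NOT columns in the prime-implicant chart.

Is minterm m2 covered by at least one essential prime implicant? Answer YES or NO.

size-2^0 implicants → 0010(✓)  0011(✓)  0100(✓)  0101(✓)  1000(✓)  1001(✓)  1101(✓)
size-2^1 implicants → -101  001-  010-  1-01  100-
Unchecked terms (primes): -101, 001-, 010-, 1-01, 100-
Minterm coverage:
  m2 ⊆ 001- [E]
  m3 ⊆ 001- [E]
  m5 ⊆ -101,010-
  m13 ⊆ -101,1-01
E = {001-}

YES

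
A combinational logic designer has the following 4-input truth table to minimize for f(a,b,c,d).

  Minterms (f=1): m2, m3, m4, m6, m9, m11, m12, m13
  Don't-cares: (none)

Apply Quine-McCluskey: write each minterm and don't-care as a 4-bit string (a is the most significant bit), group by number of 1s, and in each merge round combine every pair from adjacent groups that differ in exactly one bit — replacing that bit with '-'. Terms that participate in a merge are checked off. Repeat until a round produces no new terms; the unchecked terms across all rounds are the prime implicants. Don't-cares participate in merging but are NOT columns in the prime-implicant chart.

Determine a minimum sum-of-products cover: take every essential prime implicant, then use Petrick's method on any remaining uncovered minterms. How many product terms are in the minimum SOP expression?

Round 0: 0010✓ 0011✓ 0100✓ 0110✓ 1001✓ 1011✓ 1100✓ 1101✓
Round 1: -011 -100 0-10 001- 01-0 1-01 10-1 110-
PIs = {-011, -100, 0-10, 001-, 01-0, 1-01, 10-1, 110-}
Coverage chart:
  m2: 0-10,001-
  m3: -011,001-
  m4: -100,01-0
  m6: 0-10,01-0
  m9: 1-01,10-1
  m11: -011,10-1
  m12: -100,110-
  m13: 1-01,110-
(no essential prime implicants)
Petrick residual → -011, -100, 0-10, 1-01
Min cover (4 terms): b'cd + bc'd' + a'cd' + ac'd

4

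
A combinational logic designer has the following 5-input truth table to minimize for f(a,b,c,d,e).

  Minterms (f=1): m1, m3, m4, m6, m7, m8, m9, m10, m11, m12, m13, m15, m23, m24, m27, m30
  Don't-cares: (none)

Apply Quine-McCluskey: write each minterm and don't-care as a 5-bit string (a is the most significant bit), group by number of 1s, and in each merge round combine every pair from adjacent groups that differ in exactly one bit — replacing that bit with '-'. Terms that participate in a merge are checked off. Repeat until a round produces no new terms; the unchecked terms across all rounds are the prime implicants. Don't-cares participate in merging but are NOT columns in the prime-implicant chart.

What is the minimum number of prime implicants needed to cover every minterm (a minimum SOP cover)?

9

size-2^0 implicants → 00001(✓)  00011(✓)  00100(✓)  00110(✓)  00111(✓)  01000(✓)  01001(✓)  01010(✓)  01011(✓)  01100(✓)  01101(✓)  01111(✓)  10111(✓)  11000(✓)  11011(✓)  11110
size-2^1 implicants → -0111  -1000  -1011  0-001(✓)  0-011(✓)  0-100  0-111(✓)  00-11(✓)  000-1(✓)  001-0  0011-  01-00(✓)  01-01(✓)  01-11(✓)  010-0(✓)  010-1(✓)  0100-(✓)  0101-(✓)  011-1(✓)  0110-(✓)
size-2^2 implicants → 0--11  0-0-1  01--1  01-0-  010--
Unchecked terms (primes): -0111, -1000, -1011, 0--11, 0-0-1, 0-100, 001-0, 0011-, 01--1, 01-0-, 010--, 11110
Minterm coverage:
  m1 ⊆ 0-0-1 [E]
  m3 ⊆ 0--11,0-0-1
  m4 ⊆ 0-100,001-0
  m6 ⊆ 001-0,0011-
  m7 ⊆ -0111,0--11,0011-
  m8 ⊆ -1000,01-0-,010--
  m9 ⊆ 0-0-1,01--1,01-0-,010--
  m10 ⊆ 010-- [E]
  m11 ⊆ -1011,0--11,0-0-1,01--1,010--
  m12 ⊆ 0-100,01-0-
  m13 ⊆ 01--1,01-0-
  m15 ⊆ 0--11,01--1
  m23 ⊆ -0111 [E]
  m24 ⊆ -1000 [E]
  m27 ⊆ -1011 [E]
  m30 ⊆ 11110 [E]
E = {-0111, -1000, -1011, 0-0-1, 010--, 11110}
Petrick residual → 0--11, 001-0, 01-0-
Cover = b'cde + bc'd'e' + bc'de + a'de + a'c'e + a'b'ce' + a'bd' + a'bc' + abcde'  |cover|=9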